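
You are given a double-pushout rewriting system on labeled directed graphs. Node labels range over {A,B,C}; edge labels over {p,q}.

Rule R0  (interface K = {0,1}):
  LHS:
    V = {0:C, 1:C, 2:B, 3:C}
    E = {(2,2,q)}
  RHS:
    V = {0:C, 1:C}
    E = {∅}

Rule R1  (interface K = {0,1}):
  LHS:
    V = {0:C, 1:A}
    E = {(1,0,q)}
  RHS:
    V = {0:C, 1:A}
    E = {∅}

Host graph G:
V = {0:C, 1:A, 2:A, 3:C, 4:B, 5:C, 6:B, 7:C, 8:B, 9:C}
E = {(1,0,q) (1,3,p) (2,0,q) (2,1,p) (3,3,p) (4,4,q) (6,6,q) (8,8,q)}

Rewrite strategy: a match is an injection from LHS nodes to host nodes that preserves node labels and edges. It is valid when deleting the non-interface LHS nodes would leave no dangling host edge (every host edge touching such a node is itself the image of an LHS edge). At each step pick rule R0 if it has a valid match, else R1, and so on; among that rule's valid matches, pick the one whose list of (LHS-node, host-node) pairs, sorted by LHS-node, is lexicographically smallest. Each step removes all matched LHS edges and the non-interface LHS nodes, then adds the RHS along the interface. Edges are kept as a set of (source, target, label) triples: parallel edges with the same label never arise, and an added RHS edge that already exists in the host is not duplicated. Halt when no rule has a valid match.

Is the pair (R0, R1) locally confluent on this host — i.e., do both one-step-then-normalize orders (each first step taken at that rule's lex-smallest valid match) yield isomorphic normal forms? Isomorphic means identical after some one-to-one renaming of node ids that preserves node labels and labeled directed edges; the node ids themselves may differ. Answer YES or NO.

Answer: YES

Steps:
branch R0-first: apply at {0↦0, 1↦3, 2↦4, 3↦5} → |E|=7, then 4 more step(s) → NF |V|=4 |E|=3 V={0:C, 1:A, 2:A, 3:C} E=1-p->3 2-p->1 3-p->3
branch R1-first: apply at {0↦0, 1↦1} → |E|=7, then 4 more step(s) → NF |V|=4 |E|=3 V={0:C, 1:A, 2:A, 3:C} E=1-p->3 2-p->1 3-p->3
graphs isomorphic (equal up to label-preserving node renaming)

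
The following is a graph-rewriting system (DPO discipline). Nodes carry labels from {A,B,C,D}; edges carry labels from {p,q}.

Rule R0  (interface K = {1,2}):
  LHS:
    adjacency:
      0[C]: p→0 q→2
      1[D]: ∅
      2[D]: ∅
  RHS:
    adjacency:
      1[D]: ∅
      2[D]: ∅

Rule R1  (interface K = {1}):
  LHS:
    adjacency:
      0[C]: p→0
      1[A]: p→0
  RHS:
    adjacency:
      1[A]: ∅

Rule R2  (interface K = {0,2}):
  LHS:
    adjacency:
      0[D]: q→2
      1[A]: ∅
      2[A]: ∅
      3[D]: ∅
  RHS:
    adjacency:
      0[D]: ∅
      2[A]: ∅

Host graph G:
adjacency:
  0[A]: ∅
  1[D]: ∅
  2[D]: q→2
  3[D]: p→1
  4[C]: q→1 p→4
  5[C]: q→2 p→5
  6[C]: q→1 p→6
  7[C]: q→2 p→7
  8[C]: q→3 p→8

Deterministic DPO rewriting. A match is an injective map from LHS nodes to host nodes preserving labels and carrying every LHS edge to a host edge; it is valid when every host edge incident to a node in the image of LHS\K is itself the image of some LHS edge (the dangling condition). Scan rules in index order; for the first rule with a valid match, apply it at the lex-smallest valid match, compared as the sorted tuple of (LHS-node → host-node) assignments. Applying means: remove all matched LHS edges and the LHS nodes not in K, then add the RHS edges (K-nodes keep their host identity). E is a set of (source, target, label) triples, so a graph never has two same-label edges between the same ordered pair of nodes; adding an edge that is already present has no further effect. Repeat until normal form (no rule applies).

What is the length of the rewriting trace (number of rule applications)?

initial: |V|=9 |E|=12  E = 2-q->2 3-p->1 4-q->1 4-p->4 5-q->2 5-p->5 6-q->1 6-p->6 7-q->2 7-p->7 8-q->3 8-p->8
step 1: apply R0 at {0↦4, 1↦2, 2↦1}  → |V|=8 |E|=10  E = 2-q->2 3-p->1 5-q->2 5-p->5 6-q->1 6-p->6 7-q->2 7-p->7 8-q->3 8-p->8
step 2: apply R0 at {0↦5, 1↦1, 2↦2}  → |V|=7 |E|=8  E = 2-q->2 3-p->1 6-q->1 6-p->6 7-q->2 7-p->7 8-q->3 8-p->8
step 3: apply R0 at {0↦6, 1↦2, 2↦1}  → |V|=6 |E|=6  E = 2-q->2 3-p->1 7-q->2 7-p->7 8-q->3 8-p->8
step 4: apply R0 at {0↦7, 1↦1, 2↦2}  → |V|=5 |E|=4  E = 2-q->2 3-p->1 8-q->3 8-p->8
step 5: apply R0 at {0↦8, 1↦1, 2↦3}  → |V|=4 |E|=2  E = 2-q->2 3-p->1
final graph: no rule applies after step 5

Answer: 5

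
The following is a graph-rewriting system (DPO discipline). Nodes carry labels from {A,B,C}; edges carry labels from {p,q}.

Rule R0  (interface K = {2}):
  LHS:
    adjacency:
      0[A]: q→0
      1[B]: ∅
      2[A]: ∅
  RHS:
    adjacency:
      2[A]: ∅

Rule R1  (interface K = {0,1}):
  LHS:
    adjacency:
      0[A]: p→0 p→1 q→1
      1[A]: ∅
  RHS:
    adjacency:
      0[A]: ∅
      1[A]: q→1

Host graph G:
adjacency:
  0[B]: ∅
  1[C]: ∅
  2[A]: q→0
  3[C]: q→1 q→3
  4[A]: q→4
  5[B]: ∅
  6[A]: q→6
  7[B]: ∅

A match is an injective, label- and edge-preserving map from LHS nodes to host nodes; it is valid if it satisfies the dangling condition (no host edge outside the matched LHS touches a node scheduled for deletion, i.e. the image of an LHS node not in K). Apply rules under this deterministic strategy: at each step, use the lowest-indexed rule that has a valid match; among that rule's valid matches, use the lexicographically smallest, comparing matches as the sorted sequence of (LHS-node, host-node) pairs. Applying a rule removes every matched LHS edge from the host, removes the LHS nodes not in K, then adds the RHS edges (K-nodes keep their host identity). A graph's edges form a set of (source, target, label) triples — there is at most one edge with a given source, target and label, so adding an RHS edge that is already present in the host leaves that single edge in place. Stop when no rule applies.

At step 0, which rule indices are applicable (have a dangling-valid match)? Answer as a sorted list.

R0: 8 valid matches — {0↦4, 1↦5, 2↦2}, {0↦4, 1↦5, 2↦6}, {0↦4, 1↦7, 2↦2} (+5 more)
R1: no valid match — LHS pattern not found

Answer: [R0]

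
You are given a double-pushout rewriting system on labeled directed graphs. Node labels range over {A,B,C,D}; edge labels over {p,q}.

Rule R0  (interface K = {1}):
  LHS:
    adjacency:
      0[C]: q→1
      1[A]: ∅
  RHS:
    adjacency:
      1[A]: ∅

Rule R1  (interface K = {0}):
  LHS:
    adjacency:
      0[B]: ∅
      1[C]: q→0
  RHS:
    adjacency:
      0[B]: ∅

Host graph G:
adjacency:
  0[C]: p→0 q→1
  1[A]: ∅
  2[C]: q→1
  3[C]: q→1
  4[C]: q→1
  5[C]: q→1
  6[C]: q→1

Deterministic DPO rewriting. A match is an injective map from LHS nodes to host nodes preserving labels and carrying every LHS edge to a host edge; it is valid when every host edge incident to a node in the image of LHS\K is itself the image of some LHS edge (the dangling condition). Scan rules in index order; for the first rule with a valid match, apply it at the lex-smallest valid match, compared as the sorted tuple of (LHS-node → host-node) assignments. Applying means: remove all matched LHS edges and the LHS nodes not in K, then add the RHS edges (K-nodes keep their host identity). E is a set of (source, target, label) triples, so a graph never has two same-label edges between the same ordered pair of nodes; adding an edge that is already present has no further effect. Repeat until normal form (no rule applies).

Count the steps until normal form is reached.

start.  V:7 E:7  edges: 0-p->0 0-q->1 2-q->1 3-q->1 4-q->1 5-q->1 6-q->1
1. fire R0 via {0↦2, 1↦1}  →  V:6 E:6  edges: 0-p->0 0-q->1 3-q->1 4-q->1 5-q->1 6-q->1
2. fire R0 via {0↦3, 1↦1}  →  V:5 E:5  edges: 0-p->0 0-q->1 4-q->1 5-q->1 6-q->1
3. fire R0 via {0↦4, 1↦1}  →  V:4 E:4  edges: 0-p->0 0-q->1 5-q->1 6-q->1
4. fire R0 via {0↦5, 1↦1}  →  V:3 E:3  edges: 0-p->0 0-q->1 6-q->1
5. fire R0 via {0↦6, 1↦1}  →  V:2 E:2  edges: 0-p->0 0-q->1
halt: no rule applies after step 5

Answer: 5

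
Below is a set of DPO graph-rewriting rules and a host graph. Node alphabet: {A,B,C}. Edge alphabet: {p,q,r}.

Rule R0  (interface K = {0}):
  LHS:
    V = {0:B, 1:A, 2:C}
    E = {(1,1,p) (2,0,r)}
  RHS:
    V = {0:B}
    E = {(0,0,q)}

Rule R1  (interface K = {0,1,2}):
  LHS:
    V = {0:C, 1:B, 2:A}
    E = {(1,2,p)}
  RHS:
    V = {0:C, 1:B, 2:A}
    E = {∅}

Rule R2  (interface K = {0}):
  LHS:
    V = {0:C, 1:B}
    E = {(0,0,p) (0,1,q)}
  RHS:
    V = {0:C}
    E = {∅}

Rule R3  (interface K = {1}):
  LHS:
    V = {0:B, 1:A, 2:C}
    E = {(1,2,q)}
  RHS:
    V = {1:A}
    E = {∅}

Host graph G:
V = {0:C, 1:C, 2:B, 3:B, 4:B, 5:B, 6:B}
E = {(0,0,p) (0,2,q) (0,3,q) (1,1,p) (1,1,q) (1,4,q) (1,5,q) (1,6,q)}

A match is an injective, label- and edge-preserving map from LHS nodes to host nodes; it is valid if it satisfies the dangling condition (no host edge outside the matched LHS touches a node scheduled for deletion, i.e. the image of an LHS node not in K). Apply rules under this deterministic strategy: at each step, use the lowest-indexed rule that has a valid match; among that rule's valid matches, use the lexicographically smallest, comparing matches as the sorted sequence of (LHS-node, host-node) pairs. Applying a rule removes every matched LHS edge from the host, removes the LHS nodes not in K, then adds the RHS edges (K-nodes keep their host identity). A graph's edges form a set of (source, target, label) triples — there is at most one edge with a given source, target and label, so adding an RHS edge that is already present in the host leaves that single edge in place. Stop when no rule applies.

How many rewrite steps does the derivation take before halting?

[0] host  ⇒  7 nodes, 8 edges  {0-p->0 0-q->2 0-q->3 1-p->1 1-q->1 1-q->4 1-q->5 1-q->6}
[1] R2 @ {0↦0, 1↦2}  ⇒  6 nodes, 6 edges  {0-q->3 1-p->1 1-q->1 1-q->4 1-q->5 1-q->6}
[2] R2 @ {0↦1, 1↦4}  ⇒  5 nodes, 4 edges  {0-q->3 1-q->1 1-q->5 1-q->6}
normal form: no rule applies after step 2

Answer: 2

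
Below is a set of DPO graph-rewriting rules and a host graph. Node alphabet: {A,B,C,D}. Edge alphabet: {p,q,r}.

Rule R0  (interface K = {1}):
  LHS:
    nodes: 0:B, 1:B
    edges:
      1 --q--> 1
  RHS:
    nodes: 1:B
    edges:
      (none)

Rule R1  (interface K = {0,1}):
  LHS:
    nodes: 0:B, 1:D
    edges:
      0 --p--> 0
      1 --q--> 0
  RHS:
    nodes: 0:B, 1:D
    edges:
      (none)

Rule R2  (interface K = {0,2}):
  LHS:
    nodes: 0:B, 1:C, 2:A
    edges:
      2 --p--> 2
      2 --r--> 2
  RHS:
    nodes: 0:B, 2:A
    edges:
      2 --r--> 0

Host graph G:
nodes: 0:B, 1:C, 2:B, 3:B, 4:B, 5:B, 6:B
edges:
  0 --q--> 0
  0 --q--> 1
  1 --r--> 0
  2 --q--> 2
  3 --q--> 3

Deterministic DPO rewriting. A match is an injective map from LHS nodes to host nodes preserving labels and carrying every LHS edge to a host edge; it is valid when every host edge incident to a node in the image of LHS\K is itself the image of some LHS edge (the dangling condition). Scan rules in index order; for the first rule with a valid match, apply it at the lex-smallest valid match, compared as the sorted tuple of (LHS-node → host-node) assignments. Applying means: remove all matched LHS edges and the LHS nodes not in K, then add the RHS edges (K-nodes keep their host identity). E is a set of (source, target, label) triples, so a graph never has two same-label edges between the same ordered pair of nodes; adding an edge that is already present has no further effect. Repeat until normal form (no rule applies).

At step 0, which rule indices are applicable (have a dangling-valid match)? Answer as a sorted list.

R0: 9 valid matches — {0↦4, 1↦0}, {0↦4, 1↦2}, {0↦4, 1↦3} (+6 more)
R1: no valid match — LHS pattern not found
R2: no valid match — LHS pattern not found

Answer: [R0]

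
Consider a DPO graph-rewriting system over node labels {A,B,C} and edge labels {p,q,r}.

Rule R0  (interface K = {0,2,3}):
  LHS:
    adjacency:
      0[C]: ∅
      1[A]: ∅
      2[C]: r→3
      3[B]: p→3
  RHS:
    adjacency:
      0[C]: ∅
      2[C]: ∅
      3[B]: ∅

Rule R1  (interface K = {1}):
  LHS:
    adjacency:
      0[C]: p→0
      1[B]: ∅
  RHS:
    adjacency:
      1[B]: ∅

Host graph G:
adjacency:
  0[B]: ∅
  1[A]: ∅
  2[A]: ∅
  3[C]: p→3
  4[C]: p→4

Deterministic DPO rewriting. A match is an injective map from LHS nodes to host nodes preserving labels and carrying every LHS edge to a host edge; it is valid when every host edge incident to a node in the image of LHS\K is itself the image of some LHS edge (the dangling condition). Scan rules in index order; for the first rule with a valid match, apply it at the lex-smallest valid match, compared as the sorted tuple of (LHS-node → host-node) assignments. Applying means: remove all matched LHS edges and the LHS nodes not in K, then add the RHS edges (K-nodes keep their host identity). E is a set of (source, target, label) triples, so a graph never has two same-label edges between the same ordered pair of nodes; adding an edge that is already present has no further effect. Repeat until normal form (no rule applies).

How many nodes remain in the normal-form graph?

Answer: 3

Steps:
initial: |V|=5 |E|=2  E = 3-p->3 4-p->4
step 1: apply R1 at {0↦3, 1↦0}  → |V|=4 |E|=1  E = 4-p->4
step 2: apply R1 at {0↦4, 1↦0}  → |V|=3 |E|=0  E = ∅
halt: no rule applies after step 2
NF nodes: {0:B, 1:A, 2:A}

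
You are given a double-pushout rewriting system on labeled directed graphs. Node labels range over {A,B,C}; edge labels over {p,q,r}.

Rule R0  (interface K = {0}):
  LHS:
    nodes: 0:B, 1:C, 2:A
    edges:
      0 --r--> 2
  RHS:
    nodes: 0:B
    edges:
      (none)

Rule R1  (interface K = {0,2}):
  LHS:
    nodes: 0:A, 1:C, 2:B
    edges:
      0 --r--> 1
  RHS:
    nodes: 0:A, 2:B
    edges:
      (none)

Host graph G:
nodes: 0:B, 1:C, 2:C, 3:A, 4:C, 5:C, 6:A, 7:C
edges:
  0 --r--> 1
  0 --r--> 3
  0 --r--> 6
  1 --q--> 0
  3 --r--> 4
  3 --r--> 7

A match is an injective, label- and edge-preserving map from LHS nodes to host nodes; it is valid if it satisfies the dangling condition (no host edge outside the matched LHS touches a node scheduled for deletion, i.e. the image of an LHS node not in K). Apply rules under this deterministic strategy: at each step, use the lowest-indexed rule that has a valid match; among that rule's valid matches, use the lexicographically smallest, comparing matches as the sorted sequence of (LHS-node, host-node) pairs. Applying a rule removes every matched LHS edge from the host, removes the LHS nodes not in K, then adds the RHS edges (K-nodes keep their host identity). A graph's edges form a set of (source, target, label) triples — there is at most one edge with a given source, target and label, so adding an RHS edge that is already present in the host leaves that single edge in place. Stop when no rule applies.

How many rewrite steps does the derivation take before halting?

Answer: 4

Steps:
start.  V:8 E:6  edges: 0-r->1 0-r->3 0-r->6 1-q->0 3-r->4 3-r->7
1. fire R0 via {0↦0, 1↦2, 2↦6}  →  V:6 E:5  edges: 0-r->1 0-r->3 1-q->0 3-r->4 3-r->7
2. fire R1 via {0↦3, 1↦4, 2↦0}  →  V:5 E:4  edges: 0-r->1 0-r->3 1-q->0 3-r->7
3. fire R1 via {0↦3, 1↦7, 2↦0}  →  V:4 E:3  edges: 0-r->1 0-r->3 1-q->0
4. fire R0 via {0↦0, 1↦5, 2↦3}  →  V:2 E:2  edges: 0-r->1 1-q->0
final graph: no rule applies after step 4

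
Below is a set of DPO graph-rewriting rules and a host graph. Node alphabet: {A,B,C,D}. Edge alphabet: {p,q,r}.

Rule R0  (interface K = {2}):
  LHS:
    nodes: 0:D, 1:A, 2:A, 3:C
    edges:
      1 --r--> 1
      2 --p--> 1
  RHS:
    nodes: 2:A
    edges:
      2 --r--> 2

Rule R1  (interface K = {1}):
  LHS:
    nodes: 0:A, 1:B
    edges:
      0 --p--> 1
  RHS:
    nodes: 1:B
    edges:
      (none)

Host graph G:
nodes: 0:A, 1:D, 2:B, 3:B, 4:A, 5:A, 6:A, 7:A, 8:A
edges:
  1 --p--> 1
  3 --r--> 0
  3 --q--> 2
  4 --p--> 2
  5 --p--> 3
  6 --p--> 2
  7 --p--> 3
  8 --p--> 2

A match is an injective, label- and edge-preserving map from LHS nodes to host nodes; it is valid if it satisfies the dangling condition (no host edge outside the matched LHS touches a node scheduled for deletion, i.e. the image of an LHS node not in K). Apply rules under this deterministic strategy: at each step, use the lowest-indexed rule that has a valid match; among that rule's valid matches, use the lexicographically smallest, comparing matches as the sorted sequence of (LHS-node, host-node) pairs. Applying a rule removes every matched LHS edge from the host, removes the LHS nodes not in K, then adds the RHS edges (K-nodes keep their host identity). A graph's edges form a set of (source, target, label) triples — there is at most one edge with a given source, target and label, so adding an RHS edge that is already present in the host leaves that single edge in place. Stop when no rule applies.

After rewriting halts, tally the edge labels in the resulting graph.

[0] host  ⇒  9 nodes, 8 edges  {1-p->1 3-r->0 3-q->2 4-p->2 5-p->3 6-p->2 7-p->3 8-p->2}
[1] R1 @ {0↦4, 1↦2}  ⇒  8 nodes, 7 edges  {1-p->1 3-r->0 3-q->2 5-p->3 6-p->2 7-p->3 8-p->2}
[2] R1 @ {0↦5, 1↦3}  ⇒  7 nodes, 6 edges  {1-p->1 3-r->0 3-q->2 6-p->2 7-p->3 8-p->2}
[3] R1 @ {0↦6, 1↦2}  ⇒  6 nodes, 5 edges  {1-p->1 3-r->0 3-q->2 7-p->3 8-p->2}
[4] R1 @ {0↦7, 1↦3}  ⇒  5 nodes, 4 edges  {1-p->1 3-r->0 3-q->2 8-p->2}
[5] R1 @ {0↦8, 1↦2}  ⇒  4 nodes, 3 edges  {1-p->1 3-r->0 3-q->2}
final graph: no rule applies after step 5
NF edges: [(1, 1, 'p'), (3, 0, 'r'), (3, 2, 'q')]

Answer: p:1 q:1 r:1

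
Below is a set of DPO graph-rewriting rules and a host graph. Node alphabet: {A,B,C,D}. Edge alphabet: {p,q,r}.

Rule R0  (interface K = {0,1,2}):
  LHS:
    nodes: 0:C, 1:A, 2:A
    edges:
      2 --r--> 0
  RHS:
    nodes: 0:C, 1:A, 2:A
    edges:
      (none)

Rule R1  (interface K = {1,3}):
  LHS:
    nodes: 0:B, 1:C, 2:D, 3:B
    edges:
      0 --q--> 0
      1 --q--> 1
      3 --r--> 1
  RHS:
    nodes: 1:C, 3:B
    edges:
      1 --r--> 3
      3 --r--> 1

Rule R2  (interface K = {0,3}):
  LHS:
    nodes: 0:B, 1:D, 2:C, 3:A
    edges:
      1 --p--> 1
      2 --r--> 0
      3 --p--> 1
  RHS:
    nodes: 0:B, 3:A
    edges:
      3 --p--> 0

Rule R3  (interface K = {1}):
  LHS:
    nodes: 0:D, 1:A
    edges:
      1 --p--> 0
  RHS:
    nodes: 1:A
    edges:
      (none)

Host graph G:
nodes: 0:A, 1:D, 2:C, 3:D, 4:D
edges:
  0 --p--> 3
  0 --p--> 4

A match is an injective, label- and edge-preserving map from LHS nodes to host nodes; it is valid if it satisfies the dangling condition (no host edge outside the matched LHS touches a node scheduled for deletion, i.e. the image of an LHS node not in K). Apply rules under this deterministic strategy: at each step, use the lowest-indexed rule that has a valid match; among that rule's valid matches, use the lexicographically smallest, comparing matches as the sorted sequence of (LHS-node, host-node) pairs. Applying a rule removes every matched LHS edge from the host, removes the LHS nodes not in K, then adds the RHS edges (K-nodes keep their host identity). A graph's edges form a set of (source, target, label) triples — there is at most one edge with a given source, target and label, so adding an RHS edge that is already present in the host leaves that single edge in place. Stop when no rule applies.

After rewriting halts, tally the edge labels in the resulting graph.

Answer: (no edges)

Steps:
start.  V:5 E:2  edges: 0-p->3 0-p->4
1. fire R3 via {0↦3, 1↦0}  →  V:4 E:1  edges: 0-p->4
2. fire R3 via {0↦4, 1↦0}  →  V:3 E:0  edges: ∅
normal form: no rule applies after step 2
NF edges: []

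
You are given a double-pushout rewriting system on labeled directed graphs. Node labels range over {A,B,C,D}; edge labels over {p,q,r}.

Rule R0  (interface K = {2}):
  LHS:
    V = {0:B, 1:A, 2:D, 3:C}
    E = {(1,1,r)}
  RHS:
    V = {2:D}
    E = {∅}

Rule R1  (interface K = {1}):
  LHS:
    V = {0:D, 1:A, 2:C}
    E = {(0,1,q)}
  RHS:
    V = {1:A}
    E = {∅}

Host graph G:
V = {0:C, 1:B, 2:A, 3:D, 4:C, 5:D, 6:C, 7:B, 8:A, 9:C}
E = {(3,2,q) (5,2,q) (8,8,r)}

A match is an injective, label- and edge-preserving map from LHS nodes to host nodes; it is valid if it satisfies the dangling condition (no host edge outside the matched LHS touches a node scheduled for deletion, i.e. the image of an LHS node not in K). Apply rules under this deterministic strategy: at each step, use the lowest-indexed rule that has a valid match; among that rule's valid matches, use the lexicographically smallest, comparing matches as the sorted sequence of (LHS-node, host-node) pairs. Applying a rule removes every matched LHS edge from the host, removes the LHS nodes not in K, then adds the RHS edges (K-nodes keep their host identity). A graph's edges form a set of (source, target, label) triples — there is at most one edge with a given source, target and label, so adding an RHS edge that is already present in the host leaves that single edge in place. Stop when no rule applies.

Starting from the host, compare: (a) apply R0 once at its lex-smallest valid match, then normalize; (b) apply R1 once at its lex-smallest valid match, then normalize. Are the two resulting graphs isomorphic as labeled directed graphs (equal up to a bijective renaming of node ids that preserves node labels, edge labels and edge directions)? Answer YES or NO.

Answer: YES

Rewrite trace:
branch R0-first: apply at {0↦1, 1↦8, 2↦3, 3↦0} → |E|=2, then 2 more step(s) → NF |V|=3 |E|=0 V={2:A, 7:B, 9:C} E=∅
branch R1-first: apply at {0↦3, 1↦2, 2↦0} → |E|=2, then 2 more step(s) → NF |V|=3 |E|=0 V={2:A, 7:B, 9:C} E=∅
graphs isomorphic (equal up to label-preserving node renaming)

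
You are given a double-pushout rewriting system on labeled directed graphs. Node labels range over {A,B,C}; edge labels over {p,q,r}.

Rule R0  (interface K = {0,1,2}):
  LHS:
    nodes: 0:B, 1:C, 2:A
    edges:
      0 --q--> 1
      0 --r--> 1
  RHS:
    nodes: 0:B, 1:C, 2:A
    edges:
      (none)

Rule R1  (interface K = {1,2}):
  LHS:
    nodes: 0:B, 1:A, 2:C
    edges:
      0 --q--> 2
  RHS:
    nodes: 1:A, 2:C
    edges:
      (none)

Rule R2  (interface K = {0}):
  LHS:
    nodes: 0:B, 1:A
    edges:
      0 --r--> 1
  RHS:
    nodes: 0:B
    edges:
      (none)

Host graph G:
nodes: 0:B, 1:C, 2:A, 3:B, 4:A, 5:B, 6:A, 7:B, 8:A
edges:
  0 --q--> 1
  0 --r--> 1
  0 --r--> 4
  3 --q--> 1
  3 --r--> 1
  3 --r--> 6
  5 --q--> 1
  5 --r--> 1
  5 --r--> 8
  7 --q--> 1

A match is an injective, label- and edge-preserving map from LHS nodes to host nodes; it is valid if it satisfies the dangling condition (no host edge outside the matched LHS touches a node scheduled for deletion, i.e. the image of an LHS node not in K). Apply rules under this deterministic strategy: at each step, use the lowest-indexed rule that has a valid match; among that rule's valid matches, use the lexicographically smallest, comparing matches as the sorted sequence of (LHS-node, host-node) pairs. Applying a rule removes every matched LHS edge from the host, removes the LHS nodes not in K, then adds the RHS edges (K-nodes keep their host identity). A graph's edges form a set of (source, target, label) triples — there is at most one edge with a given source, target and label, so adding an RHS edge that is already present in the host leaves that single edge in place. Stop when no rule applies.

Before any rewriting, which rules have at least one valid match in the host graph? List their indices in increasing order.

Answer: [R0,R1,R2]

Steps:
R0: 12 valid matches — {0↦0, 1↦1, 2↦2}, {0↦0, 1↦1, 2↦4}, {0↦0, 1↦1, 2↦6} (+9 more)
R1: 4 valid matches — {0↦7, 1↦2, 2↦1}, {0↦7, 1↦4, 2↦1}, {0↦7, 1↦6, 2↦1} (+1 more)
R2: 3 valid matches — {0↦0, 1↦4}, {0↦3, 1↦6}, {0↦5, 1↦8}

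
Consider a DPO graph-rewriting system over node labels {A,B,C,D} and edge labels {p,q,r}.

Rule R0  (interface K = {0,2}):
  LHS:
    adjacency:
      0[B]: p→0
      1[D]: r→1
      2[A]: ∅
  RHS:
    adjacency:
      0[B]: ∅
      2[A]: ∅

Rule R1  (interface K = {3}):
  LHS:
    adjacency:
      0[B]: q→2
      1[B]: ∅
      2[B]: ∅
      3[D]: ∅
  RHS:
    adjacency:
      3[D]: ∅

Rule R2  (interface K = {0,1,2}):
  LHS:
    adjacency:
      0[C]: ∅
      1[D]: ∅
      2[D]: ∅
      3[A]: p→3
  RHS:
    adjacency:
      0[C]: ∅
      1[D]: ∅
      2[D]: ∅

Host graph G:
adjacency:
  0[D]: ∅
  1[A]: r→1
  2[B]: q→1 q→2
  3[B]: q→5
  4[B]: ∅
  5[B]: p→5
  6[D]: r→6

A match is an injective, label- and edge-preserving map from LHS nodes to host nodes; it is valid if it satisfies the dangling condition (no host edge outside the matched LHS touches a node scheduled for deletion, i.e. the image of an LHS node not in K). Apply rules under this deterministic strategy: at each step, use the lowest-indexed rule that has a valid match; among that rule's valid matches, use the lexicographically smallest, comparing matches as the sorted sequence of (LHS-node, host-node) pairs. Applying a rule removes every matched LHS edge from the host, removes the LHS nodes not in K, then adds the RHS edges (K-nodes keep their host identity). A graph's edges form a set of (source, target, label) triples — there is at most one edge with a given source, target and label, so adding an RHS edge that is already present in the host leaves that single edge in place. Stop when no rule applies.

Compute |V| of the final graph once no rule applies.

Answer: 3

Rewrite trace:
start.  V:7 E:6  edges: 1-r->1 2-q->1 2-q->2 3-q->5 5-p->5 6-r->6
1. fire R0 via {0↦5, 1↦6, 2↦1}  →  V:6 E:4  edges: 1-r->1 2-q->1 2-q->2 3-q->5
2. fire R1 via {0↦3, 1↦4, 2↦5, 3↦0}  →  V:3 E:3  edges: 1-r->1 2-q->1 2-q->2
normal form: no rule applies after step 2
NF nodes: {0:D, 1:A, 2:B}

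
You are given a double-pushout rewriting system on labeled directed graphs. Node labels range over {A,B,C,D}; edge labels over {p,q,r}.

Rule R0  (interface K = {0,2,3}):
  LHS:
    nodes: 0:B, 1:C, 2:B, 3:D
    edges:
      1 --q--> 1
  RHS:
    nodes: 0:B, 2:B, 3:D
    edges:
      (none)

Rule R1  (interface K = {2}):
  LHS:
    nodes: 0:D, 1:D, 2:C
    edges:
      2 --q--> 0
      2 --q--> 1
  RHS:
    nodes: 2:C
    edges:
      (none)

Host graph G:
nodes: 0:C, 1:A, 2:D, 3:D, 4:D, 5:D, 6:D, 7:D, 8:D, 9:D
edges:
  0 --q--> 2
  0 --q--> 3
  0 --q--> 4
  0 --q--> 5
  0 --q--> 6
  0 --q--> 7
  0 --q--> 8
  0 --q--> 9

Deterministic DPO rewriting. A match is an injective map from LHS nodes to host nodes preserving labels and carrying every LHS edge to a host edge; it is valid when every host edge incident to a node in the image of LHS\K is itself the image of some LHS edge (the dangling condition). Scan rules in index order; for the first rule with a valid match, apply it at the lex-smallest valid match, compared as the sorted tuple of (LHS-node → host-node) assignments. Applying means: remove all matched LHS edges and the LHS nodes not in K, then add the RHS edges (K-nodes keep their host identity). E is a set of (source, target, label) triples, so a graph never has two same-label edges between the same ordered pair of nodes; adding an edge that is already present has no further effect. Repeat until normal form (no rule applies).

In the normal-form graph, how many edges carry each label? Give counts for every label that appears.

initial: |V|=10 |E|=8  E = 0-q->2 0-q->3 0-q->4 0-q->5 0-q->6 0-q->7 0-q->8 0-q->9
step 1: apply R1 at {0↦2, 1↦3, 2↦0}  → |V|=8 |E|=6  E = 0-q->4 0-q->5 0-q->6 0-q->7 0-q->8 0-q->9
step 2: apply R1 at {0↦4, 1↦5, 2↦0}  → |V|=6 |E|=4  E = 0-q->6 0-q->7 0-q->8 0-q->9
step 3: apply R1 at {0↦6, 1↦7, 2↦0}  → |V|=4 |E|=2  E = 0-q->8 0-q->9
step 4: apply R1 at {0↦8, 1↦9, 2↦0}  → |V|=2 |E|=0  E = ∅
final graph: no rule applies after step 4
NF edges: []

Answer: (no edges)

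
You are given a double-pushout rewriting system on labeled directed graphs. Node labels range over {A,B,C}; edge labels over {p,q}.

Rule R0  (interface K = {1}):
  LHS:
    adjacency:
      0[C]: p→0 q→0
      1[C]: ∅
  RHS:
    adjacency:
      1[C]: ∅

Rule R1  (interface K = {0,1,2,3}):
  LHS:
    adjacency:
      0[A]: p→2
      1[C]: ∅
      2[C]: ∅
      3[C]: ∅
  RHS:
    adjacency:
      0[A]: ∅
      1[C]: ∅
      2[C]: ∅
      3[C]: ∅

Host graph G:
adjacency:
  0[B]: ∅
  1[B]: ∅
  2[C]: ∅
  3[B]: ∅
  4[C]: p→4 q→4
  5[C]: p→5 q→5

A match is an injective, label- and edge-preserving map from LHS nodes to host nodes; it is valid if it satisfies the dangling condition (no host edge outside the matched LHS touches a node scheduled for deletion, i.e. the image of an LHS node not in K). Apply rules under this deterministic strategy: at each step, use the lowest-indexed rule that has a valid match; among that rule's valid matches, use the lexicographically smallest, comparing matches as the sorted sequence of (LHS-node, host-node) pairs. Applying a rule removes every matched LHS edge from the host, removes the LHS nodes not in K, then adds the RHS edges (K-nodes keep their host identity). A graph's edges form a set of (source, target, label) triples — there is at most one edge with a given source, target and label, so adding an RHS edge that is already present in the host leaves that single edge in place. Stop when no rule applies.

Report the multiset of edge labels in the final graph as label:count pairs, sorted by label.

Answer: (no edges)

Derivation:
[0] host  ⇒  6 nodes, 4 edges  {4-p->4 4-q->4 5-p->5 5-q->5}
[1] R0 @ {0↦4, 1↦2}  ⇒  5 nodes, 2 edges  {5-p->5 5-q->5}
[2] R0 @ {0↦5, 1↦2}  ⇒  4 nodes, 0 edges  {∅}
final graph: no rule applies after step 2
NF edges: []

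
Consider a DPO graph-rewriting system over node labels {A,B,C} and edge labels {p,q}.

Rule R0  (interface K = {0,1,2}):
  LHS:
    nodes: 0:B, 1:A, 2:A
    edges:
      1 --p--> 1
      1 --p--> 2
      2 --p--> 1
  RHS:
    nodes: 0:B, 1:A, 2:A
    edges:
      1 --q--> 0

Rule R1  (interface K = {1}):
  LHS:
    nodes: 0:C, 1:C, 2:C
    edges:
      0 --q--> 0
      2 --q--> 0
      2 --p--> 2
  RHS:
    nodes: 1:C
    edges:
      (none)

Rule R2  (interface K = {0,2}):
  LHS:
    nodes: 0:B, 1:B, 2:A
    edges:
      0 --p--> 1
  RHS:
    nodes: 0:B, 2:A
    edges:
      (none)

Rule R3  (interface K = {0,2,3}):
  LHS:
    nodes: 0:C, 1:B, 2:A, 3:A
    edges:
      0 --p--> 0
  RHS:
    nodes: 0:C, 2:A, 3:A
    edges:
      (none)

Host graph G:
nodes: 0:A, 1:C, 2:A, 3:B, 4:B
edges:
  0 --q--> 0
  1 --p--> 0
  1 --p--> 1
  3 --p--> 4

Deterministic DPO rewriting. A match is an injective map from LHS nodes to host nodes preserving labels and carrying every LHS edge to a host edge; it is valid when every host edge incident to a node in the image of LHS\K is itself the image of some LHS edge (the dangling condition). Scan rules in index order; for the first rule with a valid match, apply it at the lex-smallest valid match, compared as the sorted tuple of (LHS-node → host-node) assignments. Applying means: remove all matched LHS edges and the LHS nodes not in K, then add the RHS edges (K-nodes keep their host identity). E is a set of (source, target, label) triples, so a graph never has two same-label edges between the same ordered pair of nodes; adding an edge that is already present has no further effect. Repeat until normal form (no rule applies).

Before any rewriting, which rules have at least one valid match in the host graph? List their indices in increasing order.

R0: no valid match — LHS pattern not found
R1: no valid match — LHS pattern not found
R2: 2 valid matches — {0↦3, 1↦4, 2↦0}, {0↦3, 1↦4, 2↦2}
R3: no valid match — 4 raw matches, all fail dangling condition

Answer: [R2]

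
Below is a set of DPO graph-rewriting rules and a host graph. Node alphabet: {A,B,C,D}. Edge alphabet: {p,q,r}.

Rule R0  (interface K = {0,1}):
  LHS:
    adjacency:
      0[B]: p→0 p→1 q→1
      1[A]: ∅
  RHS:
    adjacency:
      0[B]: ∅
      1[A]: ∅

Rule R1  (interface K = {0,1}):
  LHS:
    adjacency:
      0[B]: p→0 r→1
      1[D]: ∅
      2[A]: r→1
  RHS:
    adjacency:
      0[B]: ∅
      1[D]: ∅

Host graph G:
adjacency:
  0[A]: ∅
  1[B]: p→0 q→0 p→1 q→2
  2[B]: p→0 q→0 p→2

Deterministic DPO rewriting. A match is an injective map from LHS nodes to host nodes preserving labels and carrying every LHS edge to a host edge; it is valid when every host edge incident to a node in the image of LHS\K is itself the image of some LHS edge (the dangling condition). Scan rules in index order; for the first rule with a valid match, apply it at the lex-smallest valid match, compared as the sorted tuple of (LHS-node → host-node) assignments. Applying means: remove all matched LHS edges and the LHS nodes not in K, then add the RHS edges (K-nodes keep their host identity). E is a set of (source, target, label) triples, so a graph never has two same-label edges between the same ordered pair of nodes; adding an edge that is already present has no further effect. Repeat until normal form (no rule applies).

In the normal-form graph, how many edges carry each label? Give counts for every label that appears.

[0] host  ⇒  3 nodes, 7 edges  {1-p->0 1-q->0 1-p->1 1-q->2 2-p->0 2-q->0 2-p->2}
[1] R0 @ {0↦1, 1↦0}  ⇒  3 nodes, 4 edges  {1-q->2 2-p->0 2-q->0 2-p->2}
[2] R0 @ {0↦2, 1↦0}  ⇒  3 nodes, 1 edges  {1-q->2}
halt: no rule applies after step 2
NF edges: [(1, 2, 'q')]

Answer: q:1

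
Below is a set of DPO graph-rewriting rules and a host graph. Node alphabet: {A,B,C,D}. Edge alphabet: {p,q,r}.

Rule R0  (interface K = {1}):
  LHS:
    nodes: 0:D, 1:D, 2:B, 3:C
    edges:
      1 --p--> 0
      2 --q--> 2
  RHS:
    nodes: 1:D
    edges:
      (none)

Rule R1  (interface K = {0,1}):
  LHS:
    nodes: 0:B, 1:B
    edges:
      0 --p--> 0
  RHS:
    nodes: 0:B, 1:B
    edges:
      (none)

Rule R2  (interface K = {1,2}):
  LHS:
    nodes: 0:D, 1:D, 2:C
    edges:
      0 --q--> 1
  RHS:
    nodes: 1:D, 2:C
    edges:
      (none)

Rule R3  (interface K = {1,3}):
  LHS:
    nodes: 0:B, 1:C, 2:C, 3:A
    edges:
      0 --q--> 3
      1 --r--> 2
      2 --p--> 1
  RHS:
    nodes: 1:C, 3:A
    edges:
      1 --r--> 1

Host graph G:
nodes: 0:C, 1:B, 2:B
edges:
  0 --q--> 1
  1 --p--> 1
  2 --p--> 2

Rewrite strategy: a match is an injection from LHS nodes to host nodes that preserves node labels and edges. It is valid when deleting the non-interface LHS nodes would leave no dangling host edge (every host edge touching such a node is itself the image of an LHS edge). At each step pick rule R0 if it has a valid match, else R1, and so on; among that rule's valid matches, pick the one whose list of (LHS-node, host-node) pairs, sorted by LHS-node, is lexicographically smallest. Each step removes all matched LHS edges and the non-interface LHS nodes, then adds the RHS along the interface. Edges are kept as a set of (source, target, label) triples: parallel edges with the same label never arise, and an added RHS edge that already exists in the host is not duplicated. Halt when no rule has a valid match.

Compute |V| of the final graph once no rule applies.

Answer: 3

Steps:
[0] host  ⇒  3 nodes, 3 edges  {0-q->1 1-p->1 2-p->2}
[1] R1 @ {0↦1, 1↦2}  ⇒  3 nodes, 2 edges  {0-q->1 2-p->2}
[2] R1 @ {0↦2, 1↦1}  ⇒  3 nodes, 1 edges  {0-q->1}
normal form: no rule applies after step 2
NF nodes: {0:C, 1:B, 2:B}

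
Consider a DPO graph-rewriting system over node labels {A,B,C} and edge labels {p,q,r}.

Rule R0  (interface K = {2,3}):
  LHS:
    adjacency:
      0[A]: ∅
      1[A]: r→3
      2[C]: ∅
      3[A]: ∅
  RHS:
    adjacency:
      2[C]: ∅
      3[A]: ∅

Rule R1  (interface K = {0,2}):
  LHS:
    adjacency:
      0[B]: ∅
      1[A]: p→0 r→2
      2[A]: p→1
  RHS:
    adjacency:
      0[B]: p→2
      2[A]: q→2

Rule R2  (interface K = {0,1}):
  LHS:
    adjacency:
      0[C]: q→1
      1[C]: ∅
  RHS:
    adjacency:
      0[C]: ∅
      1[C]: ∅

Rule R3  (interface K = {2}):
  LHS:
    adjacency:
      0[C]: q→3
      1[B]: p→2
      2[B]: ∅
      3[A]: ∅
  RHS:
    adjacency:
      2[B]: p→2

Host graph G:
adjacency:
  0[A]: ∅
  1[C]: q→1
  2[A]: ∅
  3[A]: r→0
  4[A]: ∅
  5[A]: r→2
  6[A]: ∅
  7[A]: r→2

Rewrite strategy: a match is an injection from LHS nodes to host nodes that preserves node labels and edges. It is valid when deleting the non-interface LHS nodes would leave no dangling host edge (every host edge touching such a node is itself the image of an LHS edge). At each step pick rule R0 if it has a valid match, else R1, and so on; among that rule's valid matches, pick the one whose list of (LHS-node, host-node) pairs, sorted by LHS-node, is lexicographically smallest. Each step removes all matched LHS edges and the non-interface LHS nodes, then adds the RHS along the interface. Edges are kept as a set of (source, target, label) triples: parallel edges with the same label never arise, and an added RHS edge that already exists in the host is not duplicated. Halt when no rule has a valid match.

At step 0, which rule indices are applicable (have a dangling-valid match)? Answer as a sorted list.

R0: 6 valid matches — {0↦4, 1↦3, 2↦1, 3↦0}, {0↦4, 1↦5, 2↦1, 3↦2}, {0↦4, 1↦7, 2↦1, 3↦2} (+3 more)
R1: no valid match — LHS pattern not found
R2: no valid match — LHS pattern not found
R3: no valid match — LHS pattern not found

Answer: [R0]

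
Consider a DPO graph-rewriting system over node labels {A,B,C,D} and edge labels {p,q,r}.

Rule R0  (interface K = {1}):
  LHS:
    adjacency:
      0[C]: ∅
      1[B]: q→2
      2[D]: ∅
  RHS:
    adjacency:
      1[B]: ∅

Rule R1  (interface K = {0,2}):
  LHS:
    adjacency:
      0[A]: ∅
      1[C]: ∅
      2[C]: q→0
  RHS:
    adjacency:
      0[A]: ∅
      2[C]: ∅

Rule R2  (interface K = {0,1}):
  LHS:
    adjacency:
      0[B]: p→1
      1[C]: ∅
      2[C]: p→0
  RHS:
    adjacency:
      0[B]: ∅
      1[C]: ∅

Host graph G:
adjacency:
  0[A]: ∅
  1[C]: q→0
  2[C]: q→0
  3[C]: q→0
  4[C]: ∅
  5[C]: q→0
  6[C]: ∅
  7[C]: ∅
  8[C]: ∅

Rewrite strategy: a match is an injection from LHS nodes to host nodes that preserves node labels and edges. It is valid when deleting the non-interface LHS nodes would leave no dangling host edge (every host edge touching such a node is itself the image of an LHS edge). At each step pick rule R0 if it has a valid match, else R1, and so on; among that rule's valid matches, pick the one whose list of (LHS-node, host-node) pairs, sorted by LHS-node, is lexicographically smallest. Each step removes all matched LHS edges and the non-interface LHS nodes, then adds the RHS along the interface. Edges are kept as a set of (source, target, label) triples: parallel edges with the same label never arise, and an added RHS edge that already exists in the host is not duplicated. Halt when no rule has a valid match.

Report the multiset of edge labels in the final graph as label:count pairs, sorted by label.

initial: |V|=9 |E|=4  E = 1-q->0 2-q->0 3-q->0 5-q->0
step 1: apply R1 at {0↦0, 1↦4, 2↦1}  → |V|=8 |E|=3  E = 2-q->0 3-q->0 5-q->0
step 2: apply R1 at {0↦0, 1↦1, 2↦2}  → |V|=7 |E|=2  E = 3-q->0 5-q->0
step 3: apply R1 at {0↦0, 1↦2, 2↦3}  → |V|=6 |E|=1  E = 5-q->0
step 4: apply R1 at {0↦0, 1↦3, 2↦5}  → |V|=5 |E|=0  E = ∅
final graph: no rule applies after step 4
NF edges: []

Answer: (no edges)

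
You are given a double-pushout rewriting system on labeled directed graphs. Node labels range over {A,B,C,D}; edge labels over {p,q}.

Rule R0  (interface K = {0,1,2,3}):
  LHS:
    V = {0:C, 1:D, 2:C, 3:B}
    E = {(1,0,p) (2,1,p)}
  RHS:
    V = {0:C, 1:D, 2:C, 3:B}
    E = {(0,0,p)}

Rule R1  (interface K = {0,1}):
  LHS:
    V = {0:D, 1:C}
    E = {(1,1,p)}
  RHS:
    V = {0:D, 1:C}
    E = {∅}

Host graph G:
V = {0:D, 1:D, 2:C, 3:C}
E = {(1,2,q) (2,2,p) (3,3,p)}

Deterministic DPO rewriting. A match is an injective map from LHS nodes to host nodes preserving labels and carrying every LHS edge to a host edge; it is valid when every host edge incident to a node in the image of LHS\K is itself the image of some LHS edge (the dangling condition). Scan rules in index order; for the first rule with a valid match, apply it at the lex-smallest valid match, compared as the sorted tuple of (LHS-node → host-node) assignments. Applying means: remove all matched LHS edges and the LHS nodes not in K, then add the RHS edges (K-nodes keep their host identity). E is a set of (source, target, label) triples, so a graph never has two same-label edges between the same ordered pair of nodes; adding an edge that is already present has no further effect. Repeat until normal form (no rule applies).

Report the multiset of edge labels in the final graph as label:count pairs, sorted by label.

Answer: q:1

Rewrite trace:
[0] host  ⇒  4 nodes, 3 edges  {1-q->2 2-p->2 3-p->3}
[1] R1 @ {0↦0, 1↦2}  ⇒  4 nodes, 2 edges  {1-q->2 3-p->3}
[2] R1 @ {0↦0, 1↦3}  ⇒  4 nodes, 1 edges  {1-q->2}
final graph: no rule applies after step 2
NF edges: [(1, 2, 'q')]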